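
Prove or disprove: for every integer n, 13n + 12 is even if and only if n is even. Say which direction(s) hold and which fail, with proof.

The biconditional holds.

(⟹) Suppose 13n + 12 is even. Since 13 is odd, 13n and n have the same parity, so 13n + 12 ≡ n + 12 (mod 2). As 12 is even, 13n + 12 is even exactly when n is even. Thus n is even.

(⟸) Conversely, suppose n is even; write n = 2j. Then 13n + 12 = 13·(2j) + 12 = 2·13j + 12, which is even.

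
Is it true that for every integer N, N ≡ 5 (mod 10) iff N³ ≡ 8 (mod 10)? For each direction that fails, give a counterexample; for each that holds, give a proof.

Forward direction. This fails: take N = 5. Then 5 ≡ 5 (mod 10), but 5³ = 125 ≡ 5 (mod 10), not 8.

Converse. This fails: take N = 2. Then 2³ = 8 ≡ 8 (mod 10), yet 2 ≡ 2 (mod 10), not 5.

Neither implication holds.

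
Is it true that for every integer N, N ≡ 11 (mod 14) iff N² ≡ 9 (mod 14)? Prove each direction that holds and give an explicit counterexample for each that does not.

The forward direction holds; the converse fails.

Converse. This fails: take N = 3. Then 3² = 9 ≡ 9 (mod 14), yet 3 ≡ 3 (mod 14), not 11.

Forward direction. Suppose N ≡ 11 (mod 14). Write N = 14j + 11. Then (14j + 11)² = 196j² + 308j + 121 = 14(14j² + 22j + 8) + 9, so N² ≡ 9 (mod 14).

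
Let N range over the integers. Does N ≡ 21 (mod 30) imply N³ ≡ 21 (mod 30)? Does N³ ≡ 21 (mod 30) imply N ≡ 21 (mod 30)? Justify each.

(⇒) Suppose N ≡ 21 (mod 30). Write N = 30j + 21. Then (30j + 21)³ = 27000j³ + 56700j² + 39690j + 9261 = 30(900j³ + 1890j² + 1323j + 308) + 21, so N³ ≡ 21 (mod 30).

(⇐) Conversely, suppose N³ ≡ 21 (mod 30). The only residue r in {0, …, 29} with r³ ≡ 21 (mod 30) is r = 21, so N ≡ 21 (mod 30).

Both implications hold.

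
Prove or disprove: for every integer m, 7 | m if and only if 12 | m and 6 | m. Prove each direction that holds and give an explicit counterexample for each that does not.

Both directions fail.

[⇒] This fails: take m = 7. Certainly 7 ∣ 7, but 12 ∤ 7.

[⇐] This fails: take m = 12. Both 12 ∣ 12 and 6 ∣ 12, yet 12 is not a multiple of 7 (since 12 = 1·7 + 5), so 7 ∤ 12.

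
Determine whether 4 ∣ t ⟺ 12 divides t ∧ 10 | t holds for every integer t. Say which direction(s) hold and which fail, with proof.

(←) Suppose 12 ∣ t and 10 ∣ t. Any common multiple of 12 and 10 is a multiple of their lcm; here lcm(12, 10) = 12·10/gcd(12, 10) = 120/2 = 60, so 60 ∣ t. Since 4 ∣ 60, it follows that 4 ∣ t.

(→) This fails: take t = 4. Certainly 4 ∣ 4, but 12 ∤ 4.

Only the reverse direction holds.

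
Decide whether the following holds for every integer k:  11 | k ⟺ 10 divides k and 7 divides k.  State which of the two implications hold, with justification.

Neither implication holds.

Forward direction. This fails: take k = 11. Certainly 11 ∣ 11, but 10 ∤ 11.

Converse. This fails: take k = 70. Both 10 ∣ 70 and 7 ∣ 70, yet 70 is not a multiple of 11 (since 70 = 6·11 + 4), so 11 ∤ 70.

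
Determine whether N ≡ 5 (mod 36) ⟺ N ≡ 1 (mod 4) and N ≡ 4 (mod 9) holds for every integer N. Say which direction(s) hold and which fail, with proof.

Forward direction. This fails: N = 5 gives 5 ≡ 5 (mod 36) but 5 ≡ 5 (mod 9), so the conjunction on the right does not hold.

Converse. This fails: N = 13 satisfies both congruences on the right (13 ≡ 1 mod 4 and 13 ≡ 4 mod 9) yet 13 ≡ 13 (mod 36), not 5.

Neither direction holds.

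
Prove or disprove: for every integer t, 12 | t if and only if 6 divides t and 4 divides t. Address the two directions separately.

Forward direction. If 12 ∣ t, write t = 12q. Since 12 = 2·6, t = 6·(2q), so 6 ∣ t; and since 12 = 3·4, t = 4·(3q), so 4 ∣ t.

Converse. Suppose 6 ∣ t and 4 ∣ t. Any common multiple of 6 and 4 is a multiple of their lcm; here lcm(6, 4) = 6·4/gcd(6, 4) = 24/2 = 12, so 12 ∣ t.

Both implications hold.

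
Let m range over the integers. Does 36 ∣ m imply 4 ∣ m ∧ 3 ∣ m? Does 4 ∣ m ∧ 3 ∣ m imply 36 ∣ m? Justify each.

Only the forward implication holds.

(→) If 36 ∣ m, write m = 36q. Since 36 = 9·4, m = 4·(9q), so 4 ∣ m; and since 36 = 12·3, m = 3·(12q), so 3 ∣ m.

(←) This fails: take m = 12. Both 4 ∣ 12 and 3 ∣ 12, yet 12 is not a multiple of 36 (since 12 = 0·36 + 12), so 36 ∤ 12.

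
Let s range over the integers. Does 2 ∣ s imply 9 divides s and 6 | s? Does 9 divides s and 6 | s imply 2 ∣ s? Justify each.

(⇒) fails; (⇐) holds.

(→) This fails: take s = 2. Certainly 2 ∣ 2, but 9 ∤ 2.

(←) Suppose 9 ∣ s and 6 ∣ s. Any common multiple of 9 and 6 is a multiple of their lcm; here lcm(9, 6) = 9·6/gcd(9, 6) = 54/3 = 18, so 18 ∣ s. Since 2 ∣ 18, it follows that 2 ∣ s.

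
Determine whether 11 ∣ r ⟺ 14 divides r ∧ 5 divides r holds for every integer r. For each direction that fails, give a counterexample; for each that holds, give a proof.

(⟹) This fails: take r = 11. Certainly 11 ∣ 11, but 14 ∤ 11.

(⟸) This fails: take r = 70. Both 14 ∣ 70 and 5 ∣ 70, yet 70 is not a multiple of 11 (since 70 = 6·11 + 4), so 11 ∤ 70.

Both directions fail.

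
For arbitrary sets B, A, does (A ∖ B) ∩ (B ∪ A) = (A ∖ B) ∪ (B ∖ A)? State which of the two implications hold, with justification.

Only the forward inclusion holds.

Forward inclusion. Let x ∈ (A ∖ B) ∩ (B ∪ A). Then x ∈ A and x ∉ B, from which x ∈ (A ∖ B) ∪ (B ∖ A).

Reverse inclusion. This inclusion fails. Take B = {1}, A = ∅; then 1 ∈ (A ∖ B) ∪ (B ∖ A) but 1 ∉ (A ∖ B) ∩ (B ∪ A).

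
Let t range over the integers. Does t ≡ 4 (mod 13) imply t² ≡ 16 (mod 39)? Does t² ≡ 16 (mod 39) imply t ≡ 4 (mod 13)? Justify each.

(⇒) fails and (⇐) fails.

(⇒) This fails: take t = 30. Then 30 ≡ 4 (mod 13), but 30² = 900 ≡ 3 (mod 39), not 16.

(⇐) This fails: take t = 22. Then 22² = 484 ≡ 16 (mod 39), yet 22 ≡ 9 (mod 13), not 4.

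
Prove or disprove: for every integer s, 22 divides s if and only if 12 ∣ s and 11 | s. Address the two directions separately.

Only the converse holds.

(→) This fails: take s = 22. Certainly 22 ∣ 22, but 12 ∤ 22.

(←) Suppose 12 ∣ s and 11 ∣ s. Any common multiple of 12 and 11 is a multiple of their lcm; here gcd(12, 11) = 1, so lcm(12, 11) = 12·11 = 132, so 132 ∣ s. Since 22 ∣ 132, it follows that 22 ∣ s.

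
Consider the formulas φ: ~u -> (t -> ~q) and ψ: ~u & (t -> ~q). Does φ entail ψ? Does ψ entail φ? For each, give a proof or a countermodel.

(⇐) Assume the antecedent. If q is true, the antecedent forces (q = T, t = F, u = F), and ~u -> (t -> ~q) holds there. If q is false, ~u -> (t -> ~q) reduces to true regardless of the other variables. Either way ~u -> (t -> ~q) holds.

(⇒) This fails. Under q = F, t = F, u = T, the left side is true but the right side is false.

Only the converse holds.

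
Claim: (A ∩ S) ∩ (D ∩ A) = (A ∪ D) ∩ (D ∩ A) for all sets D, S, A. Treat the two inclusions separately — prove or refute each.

Only the forward inclusion holds.

(⟹) Let x ∈ (A ∩ S) ∩ (D ∩ A). Then x ∈ D ∩ S ∩ A, from which x ∈ (A ∪ D) ∩ (D ∩ A).

(⟸) This inclusion fails. Take D = {1}, S = ∅, A = {1}; then 1 ∈ (A ∪ D) ∩ (D ∩ A) but 1 ∉ (A ∩ S) ∩ (D ∩ A).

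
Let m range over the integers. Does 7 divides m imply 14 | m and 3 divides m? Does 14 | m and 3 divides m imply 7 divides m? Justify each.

Converse. Suppose 14 ∣ m and 3 ∣ m. Any common multiple of 14 and 3 is a multiple of their lcm; here gcd(14, 3) = 1, so lcm(14, 3) = 14·3 = 42, so 42 ∣ m. Since 7 ∣ 42, it follows that 7 ∣ m.

Forward direction. This fails: take m = 7. Certainly 7 ∣ 7, but 14 ∤ 7.

Only the reverse direction holds.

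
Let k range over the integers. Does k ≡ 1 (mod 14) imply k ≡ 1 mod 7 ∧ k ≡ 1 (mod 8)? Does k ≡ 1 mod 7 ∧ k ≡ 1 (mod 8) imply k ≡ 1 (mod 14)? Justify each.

Not equivalent: only (⇐) holds.

(⇒) This fails: k = 43 gives 43 ≡ 1 (mod 14) but 43 ≡ 3 (mod 8), so the conjunction on the right does not hold.

(⇐) Conversely, if k ≡ 1 (mod 7) and k ≡ 1 (mod 8), then by the Chinese remainder theorem k ≡ 1 (mod 56). Since 1 ≡ 1 (mod 14) and 14 ∣ 56, we get k ≡ 1 (mod 14).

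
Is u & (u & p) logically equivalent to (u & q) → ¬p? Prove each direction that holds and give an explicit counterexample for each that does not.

Both directions fail.

(⟹) This fails. Under p = T, u = T, q = T, the left side is true but the right side is false.

(⟸) This fails. Under p = F, u = F, q = F, the left side is false but the right side is true.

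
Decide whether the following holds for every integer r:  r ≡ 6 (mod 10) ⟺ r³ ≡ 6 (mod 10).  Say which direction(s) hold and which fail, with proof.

Both directions hold; the statement is true.

[⇒] Suppose r ≡ 6 (mod 10). Write r = 10j + 6. Then (10j + 6)³ = 1000j³ + 1800j² + 1080j + 216 = 10(100j³ + 180j² + 108j + 21) + 6, so r³ ≡ 6 (mod 10).

[⇐] Conversely, suppose r³ ≡ 6 (mod 10). The only residue r in {0, …, 9} with r³ ≡ 6 (mod 10) is r = 6, so r ≡ 6 (mod 10).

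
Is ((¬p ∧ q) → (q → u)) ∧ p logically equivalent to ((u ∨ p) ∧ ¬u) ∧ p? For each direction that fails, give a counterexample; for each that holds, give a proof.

The forward direction fails; the converse holds.

(⇐) Assume the antecedent. If u is true, the antecedent cannot hold. If u is false, the antecedent forces (u = F, p = T, q = F) or (u = F, p = T, q = T), and ((¬p ∧ q) → (q → u)) ∧ p holds there. Either way ((¬p ∧ q) → (q → u)) ∧ p holds.

(⇒) This fails. Under u = T, p = T, q = F, the left side is true but the right side is false.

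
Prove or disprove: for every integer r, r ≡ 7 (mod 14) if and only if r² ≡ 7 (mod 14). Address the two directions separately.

[⇒] Suppose r ≡ 7 (mod 14). Write r = 14j + 7. Then (14j + 7)² = 196j² + 196j + 49 = 14(14j² + 14j + 3) + 7, so r² ≡ 7 (mod 14).

[⇐] Conversely, suppose r² ≡ 7 (mod 14). The only residue r in {0, …, 13} with r² ≡ 7 (mod 14) is r = 7, so r ≡ 7 (mod 14).

Both directions hold; the statement is true.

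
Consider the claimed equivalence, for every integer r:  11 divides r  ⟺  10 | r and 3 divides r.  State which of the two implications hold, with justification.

Neither direction holds.

(⟹) This fails: take r = 11. Certainly 11 ∣ 11, but 10 ∤ 11.

(⟸) This fails: take r = 30. Both 10 ∣ 30 and 3 ∣ 30, yet 30 is not a multiple of 11 (since 30 = 2·11 + 8), so 11 ∤ 30.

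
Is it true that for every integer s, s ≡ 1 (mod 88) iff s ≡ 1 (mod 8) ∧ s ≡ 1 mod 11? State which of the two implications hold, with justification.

(⟹) Suppose s ≡ 1 (mod 88); write s = 88j + 1. Since 8 ∣ 88, reducing mod 8 gives s ≡ 1 (mod 8); since 11 ∣ 88, reducing mod 11 gives s ≡ 1 (mod 11).

(⟸) Conversely, if s ≡ 1 (mod 8) and s ≡ 1 (mod 11), then by the Chinese remainder theorem s ≡ 1 (mod 88). This is exactly s ≡ 1 (mod 88).

Both directions hold.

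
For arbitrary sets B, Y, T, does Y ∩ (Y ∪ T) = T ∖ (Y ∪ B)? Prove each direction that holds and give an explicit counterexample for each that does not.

Neither inclusion holds.

Forward inclusion. This inclusion fails. Take B = ∅, Y = {1}, T = ∅; then 1 ∈ Y ∩ (Y ∪ T) but 1 ∉ T ∖ (Y ∪ B).

Reverse inclusion. This inclusion fails. Take B = ∅, Y = ∅, T = {1}; then 1 ∈ T ∖ (Y ∪ B) but 1 ∉ Y ∩ (Y ∪ T).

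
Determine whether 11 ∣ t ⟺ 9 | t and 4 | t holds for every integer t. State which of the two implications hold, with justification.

(⟹) This fails: take t = 11. Certainly 11 ∣ 11, but 9 ∤ 11.

(⟸) This fails: take t = 36. Both 9 ∣ 36 and 4 ∣ 36, yet 36 is not a multiple of 11 (since 36 = 3·11 + 3), so 11 ∤ 36.

Neither direction holds.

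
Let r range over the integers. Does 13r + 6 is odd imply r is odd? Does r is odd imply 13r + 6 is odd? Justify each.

Forward direction. Suppose 13r + 6 is odd. Since 13 is odd, 13r and r have the same parity, so 13r + 6 ≡ r + 6 (mod 2). As 6 is even, 13r + 6 is odd exactly when r is odd. Thus r is odd.

Converse. Suppose r is odd; write r = 2j + 1. Then 13r + 6 = 13·(2j + 1) + 6 = 2·13j + 19, which is odd.

Both directions hold.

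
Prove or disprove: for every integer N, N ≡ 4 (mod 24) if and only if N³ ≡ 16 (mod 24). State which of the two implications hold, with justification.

[⇒] Suppose N ≡ 4 (mod 24). Write N = 24j + 4. Then (24j + 4)³ = 13824j³ + 6912j² + 1152j + 64 = 24(576j³ + 288j² + 48j + 2) + 16, so N³ ≡ 16 (mod 24).

[⇐] This fails: take N = 10. Then 10³ = 1000 ≡ 16 (mod 24), yet 10 ≡ 10 (mod 24), not 4.

(⇒) holds; (⇐) fails.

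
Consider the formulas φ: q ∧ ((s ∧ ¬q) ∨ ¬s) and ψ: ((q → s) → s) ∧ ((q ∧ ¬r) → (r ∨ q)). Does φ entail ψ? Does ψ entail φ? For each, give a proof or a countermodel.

The forward direction holds; the converse fails.

(→) Assume the antecedent. If s is true, the antecedent cannot hold. If s is false, the antecedent forces (s = F, r = F, q = T) or (s = F, r = T, q = T), and the consequent holds there. Either way the consequent holds.

(←) This fails. Under s = T, r = F, q = F, the left side is false but the right side is true.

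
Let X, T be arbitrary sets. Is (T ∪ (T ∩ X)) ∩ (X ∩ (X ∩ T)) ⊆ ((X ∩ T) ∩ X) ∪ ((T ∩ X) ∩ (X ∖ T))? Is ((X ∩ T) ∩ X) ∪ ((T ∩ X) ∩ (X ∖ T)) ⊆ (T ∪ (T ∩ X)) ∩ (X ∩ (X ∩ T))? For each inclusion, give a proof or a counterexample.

Both inclusions hold; the sets are equal.

(⟹) Let x ∈ (T ∪ (T ∩ X)) ∩ (X ∩ (X ∩ T)). Then x ∈ X ∩ T, from which x ∈ ((X ∩ T) ∩ X) ∪ ((T ∩ X) ∩ (X ∖ T)).

(⟸) Let x ∈ ((X ∩ T) ∩ X) ∪ ((T ∩ X) ∩ (X ∖ T)). Then x ∈ X ∩ T, from which x ∈ (T ∪ (T ∩ X)) ∩ (X ∩ (X ∩ T)).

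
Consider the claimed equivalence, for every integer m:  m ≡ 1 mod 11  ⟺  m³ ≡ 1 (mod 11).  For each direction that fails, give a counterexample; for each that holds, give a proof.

Equivalent; both directions hold.

(⇒) Suppose m ≡ 1 mod 11. Write m = 11j + 1. Then (11j + 1)³ = 1331j³ + 363j² + 33j + 1 = 11(121j³ + 33j² + 3j) + 1, so m³ ≡ 1 (mod 11).

(⇐) Conversely, suppose m³ ≡ 1 (mod 11). The only residue r in {0, …, 10} with r³ ≡ 1 (mod 11) is r = 1, so m ≡ 1 (mod 11).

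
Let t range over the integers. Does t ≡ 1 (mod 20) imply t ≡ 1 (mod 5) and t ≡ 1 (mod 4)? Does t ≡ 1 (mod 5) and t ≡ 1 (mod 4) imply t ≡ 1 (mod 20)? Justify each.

(⟹) Suppose t ≡ 1 (mod 20); write t = 20j + 1. Since 5 ∣ 20, reducing mod 5 gives t ≡ 1 (mod 5); since 4 ∣ 20, reducing mod 4 gives t ≡ 1 (mod 4).

(⟸) Conversely, if t ≡ 1 (mod 5) and t ≡ 1 (mod 4), then by the Chinese remainder theorem t ≡ 1 (mod 20). This is exactly t ≡ 1 (mod 20).

Both implications hold.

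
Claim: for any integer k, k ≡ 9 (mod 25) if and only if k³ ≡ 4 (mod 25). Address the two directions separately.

Both directions hold; the statement is true.

(⟸) Suppose k³ ≡ 4 (mod 25). The only residue r in {0, …, 24} with r³ ≡ 4 (mod 25) is r = 9, so k ≡ 9 (mod 25).

(⟹) Suppose k ≡ 9 (mod 25). Write k = 25j + 9. Then (25j + 9)³ = 15625j³ + 16875j² + 6075j + 729 = 25(625j³ + 675j² + 243j + 29) + 4, so k³ ≡ 4 (mod 25).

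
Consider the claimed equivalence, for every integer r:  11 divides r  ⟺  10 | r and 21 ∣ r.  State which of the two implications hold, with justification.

Both directions fail.

[⇒] This fails: take r = 11. Certainly 11 ∣ 11, but 10 ∤ 11.

[⇐] This fails: take r = 210. Both 10 ∣ 210 and 21 ∣ 210, yet 210 is not a multiple of 11 (since 210 = 19·11 + 1), so 11 ∤ 210.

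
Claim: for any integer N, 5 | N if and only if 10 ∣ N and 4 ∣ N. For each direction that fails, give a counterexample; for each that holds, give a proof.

(⇒) fails; (⇐) holds.

(→) This fails: take N = 5. Certainly 5 ∣ 5, but 10 ∤ 5.

(←) Suppose 10 ∣ N and 4 ∣ N. Any common multiple of 10 and 4 is a multiple of their lcm; here lcm(10, 4) = 10·4/gcd(10, 4) = 40/2 = 20, so 20 ∣ N. Since 5 ∣ 20, it follows that 5 ∣ N.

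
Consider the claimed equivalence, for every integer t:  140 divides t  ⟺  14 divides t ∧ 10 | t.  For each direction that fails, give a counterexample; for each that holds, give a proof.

Only the forward implication holds.

(⟹) If 140 ∣ t, write t = 140q. Since 140 = 10·14, t = 14·(10q), so 14 ∣ t; and since 140 = 14·10, t = 10·(14q), so 10 ∣ t.

(⟸) This fails: take t = 70. Both 14 ∣ 70 and 10 ∣ 70, yet 70 is not a multiple of 140 (since 70 = 0·140 + 70), so 140 ∤ 70.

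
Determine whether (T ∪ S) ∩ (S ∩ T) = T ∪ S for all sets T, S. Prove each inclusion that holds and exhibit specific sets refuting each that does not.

Only the forward inclusion holds.

(⊆) Let x ∈ (T ∪ S) ∩ (S ∩ T). Then x ∈ T ∩ S, from which x ∈ T ∪ S.

(⊇) This inclusion fails. Take T = {1}, S = ∅; then 1 ∈ T ∪ S but 1 ∉ (T ∪ S) ∩ (S ∩ T).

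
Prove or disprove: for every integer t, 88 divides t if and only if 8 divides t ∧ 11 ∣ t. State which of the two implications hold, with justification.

Equivalent; both directions hold.

[⇒] If 88 ∣ t, write t = 88q. Since 88 = 11·8, t = 8·(11q), so 8 ∣ t; and since 88 = 8·11, t = 11·(8q), so 11 ∣ t.

[⇐] Suppose 8 ∣ t and 11 ∣ t. Any common multiple of 8 and 11 is a multiple of their lcm; here gcd(8, 11) = 1, so lcm(8, 11) = 8·11 = 88, so 88 ∣ t.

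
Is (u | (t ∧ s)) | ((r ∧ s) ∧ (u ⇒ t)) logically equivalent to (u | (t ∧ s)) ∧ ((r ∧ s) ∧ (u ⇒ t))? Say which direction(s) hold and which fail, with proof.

Only the converse holds.

(⇒) This fails. Under t = T, s = T, u = F, r = F, the left side is true but the right side is false.

(⇐) Assume the antecedent. If t is true, the antecedent forces (t = T, s = T, u = F, r = T) or (t = T, s = T, u = T, r = T), and the consequent holds there. If t is false, the antecedent cannot hold. Either way the consequent holds.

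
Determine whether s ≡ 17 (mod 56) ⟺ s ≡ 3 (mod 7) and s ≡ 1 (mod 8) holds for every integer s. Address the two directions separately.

Both directions hold.

(⟹) Suppose s ≡ 17 (mod 56); write s = 56j + 17. Since 7 ∣ 56, reducing mod 7 gives s ≡ 17 ≡ 3 (mod 7); since 8 ∣ 56, reducing mod 8 gives s ≡ 17 ≡ 1 (mod 8).

(⟸) Conversely, if s ≡ 3 (mod 7) and s ≡ 1 (mod 8), then by the Chinese remainder theorem s ≡ 17 (mod 56). This is exactly s ≡ 17 (mod 56).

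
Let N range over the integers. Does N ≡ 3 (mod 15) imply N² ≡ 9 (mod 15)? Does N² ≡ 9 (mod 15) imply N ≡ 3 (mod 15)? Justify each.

Only the forward direction holds.

(→) Suppose N ≡ 3 (mod 15). Write N = 15j + 3. Then (15j + 3)² = 225j² + 90j + 9 = 15(15j² + 6j) + 9, so N² ≡ 9 (mod 15).

(←) This fails: take N = 12. Then 12² = 144 ≡ 9 (mod 15), yet 12 ≡ 12 (mod 15), not 3.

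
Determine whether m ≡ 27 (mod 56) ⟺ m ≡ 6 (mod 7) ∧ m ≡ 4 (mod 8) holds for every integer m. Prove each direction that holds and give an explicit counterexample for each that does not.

(⟹) This fails: m = 27 gives 27 ≡ 27 (mod 56) but 27 ≡ 3 (mod 8), so the conjunction on the right does not hold.

(⟸) This fails: m = 20 satisfies both congruences on the right (20 ≡ 6 mod 7 and 20 ≡ 4 mod 8) yet 20 ≡ 20 (mod 56), not 27.

(⇒) fails and (⇐) fails.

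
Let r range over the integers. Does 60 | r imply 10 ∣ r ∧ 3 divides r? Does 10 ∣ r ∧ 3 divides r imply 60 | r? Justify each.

Not equivalent: only (⇒) holds.

(⟸) This fails: take r = 30. Both 10 ∣ 30 and 3 ∣ 30, yet 30 is not a multiple of 60 (since 30 = 0·60 + 30), so 60 ∤ 30.

(⟹) If 60 ∣ r, write r = 60q. Since 60 = 6·10, r = 10·(6q), so 10 ∣ r; and since 60 = 20·3, r = 3·(20q), so 3 ∣ r.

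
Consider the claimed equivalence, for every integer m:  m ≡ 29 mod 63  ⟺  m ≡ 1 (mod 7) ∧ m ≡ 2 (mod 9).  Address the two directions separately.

[⇐] If m ≡ 1 (mod 7) and m ≡ 2 (mod 9), then by the Chinese remainder theorem m ≡ 29 (mod 63). This is exactly m ≡ 29 (mod 63).

[⇒] Suppose m ≡ 29 (mod 63); write m = 63j + 29. Since 7 ∣ 63, reducing mod 7 gives m ≡ 29 ≡ 1 (mod 7); since 9 ∣ 63, reducing mod 9 gives m ≡ 29 ≡ 2 (mod 9).

Both directions hold.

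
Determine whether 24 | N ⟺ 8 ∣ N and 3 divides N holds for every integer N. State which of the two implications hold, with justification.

(→) If 24 ∣ N, write N = 24q. Since 24 = 3·8, N = 8·(3q), so 8 ∣ N; and since 24 = 8·3, N = 3·(8q), so 3 ∣ N.

(←) Suppose 8 ∣ N and 3 ∣ N. Any common multiple of 8 and 3 is a multiple of their lcm; here gcd(8, 3) = 1, so lcm(8, 3) = 8·3 = 24, so 24 ∣ N.

Both directions hold; the statement is true.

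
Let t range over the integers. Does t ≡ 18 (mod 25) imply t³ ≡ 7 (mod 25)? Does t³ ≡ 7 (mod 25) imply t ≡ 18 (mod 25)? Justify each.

Equivalent; both directions hold.

(⇒) Suppose t ≡ 18 (mod 25). Write t = 25j + 18. Then (25j + 18)³ = 15625j³ + 33750j² + 24300j + 5832 = 25(625j³ + 1350j² + 972j + 233) + 7, so t³ ≡ 7 (mod 25).

(⇐) Conversely, suppose t³ ≡ 7 (mod 25). The only residue r in {0, …, 24} with r³ ≡ 7 (mod 25) is r = 18, so t ≡ 18 (mod 25).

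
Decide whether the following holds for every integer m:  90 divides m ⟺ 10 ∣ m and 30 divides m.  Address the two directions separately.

Only the forward direction holds.

(→) If 90 ∣ m, write m = 90q. Since 90 = 9·10, m = 10·(9q), so 10 ∣ m; and since 90 = 3·30, m = 30·(3q), so 30 ∣ m.

(←) This fails: take m = 30. Both 10 ∣ 30 and 30 ∣ 30, yet 30 is not a multiple of 90 (since 30 = 0·90 + 30), so 90 ∤ 30.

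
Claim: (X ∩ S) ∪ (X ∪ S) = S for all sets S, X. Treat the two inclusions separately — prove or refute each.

(⊆) This inclusion fails. Take S = ∅, X = {1}; then 1 ∈ (X ∩ S) ∪ (X ∪ S) but 1 ∉ S.

(⊇) Let x ∈ S. Then either x ∈ S and x ∉ X; or x ∈ S ∩ X. In each case x ∈ (X ∩ S) ∪ (X ∪ S), so S ⊆ (X ∩ S) ∪ (X ∪ S).

The sets are not equal: only the reverse inclusion holds.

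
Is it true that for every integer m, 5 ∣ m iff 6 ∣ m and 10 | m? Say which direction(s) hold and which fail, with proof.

Only the reverse direction holds.

(→) This fails: take m = 5. Certainly 5 ∣ 5, but 6 ∤ 5.

(←) Suppose 6 ∣ m and 10 ∣ m. Any common multiple of 6 and 10 is a multiple of their lcm; here lcm(6, 10) = 6·10/gcd(6, 10) = 60/2 = 30, so 30 ∣ m. Since 5 ∣ 30, it follows that 5 ∣ m.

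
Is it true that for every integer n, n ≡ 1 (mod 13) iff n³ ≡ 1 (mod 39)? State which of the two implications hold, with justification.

(⇒) This fails: take n = 14. Then 14 ≡ 1 (mod 13), but 14³ = 2744 ≡ 14 (mod 39), not 1.

(⇐) This fails: take n = 16. Then 16³ = 4096 ≡ 1 (mod 39), yet 16 ≡ 3 (mod 13), not 1.

Neither direction holds.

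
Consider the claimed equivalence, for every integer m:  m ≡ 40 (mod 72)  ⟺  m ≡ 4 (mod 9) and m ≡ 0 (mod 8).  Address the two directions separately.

(⇒) Suppose m ≡ 40 (mod 72); write m = 72j + 40. Since 9 ∣ 72, reducing mod 9 gives m ≡ 40 ≡ 4 (mod 9); since 8 ∣ 72, reducing mod 8 gives m ≡ 40 ≡ 0 (mod 8).

(⇐) Conversely, if m ≡ 4 (mod 9) and m ≡ 0 (mod 8), then by the Chinese remainder theorem m ≡ 40 (mod 72). This is exactly m ≡ 40 (mod 72).

Both implications hold.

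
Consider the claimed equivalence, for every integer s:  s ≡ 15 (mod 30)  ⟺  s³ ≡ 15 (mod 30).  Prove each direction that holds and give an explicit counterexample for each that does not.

The biconditional holds.

(→) Suppose s ≡ 15 (mod 30). Write s = 30j + 15. Then (30j + 15)³ = 27000j³ + 40500j² + 20250j + 3375 = 30(900j³ + 1350j² + 675j + 112) + 15, so s³ ≡ 15 (mod 30).

(←) Conversely, suppose s³ ≡ 15 (mod 30). The only residue r in {0, …, 29} with r³ ≡ 15 (mod 30) is r = 15, so s ≡ 15 (mod 30).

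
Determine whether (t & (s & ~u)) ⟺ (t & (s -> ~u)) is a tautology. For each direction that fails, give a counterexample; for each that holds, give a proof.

[⇒] Assume the antecedent. If t is true, the antecedent forces (t = T, u = F, s = T), and t & (s -> ~u) holds there. If t is false, the antecedent cannot hold. Either way t & (s -> ~u) holds.

[⇐] This fails. Under t = T, u = F, s = F, the left side is false but the right side is true.

(⇒) holds; (⇐) fails.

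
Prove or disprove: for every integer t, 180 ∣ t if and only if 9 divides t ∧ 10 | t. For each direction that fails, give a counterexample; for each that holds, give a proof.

Not equivalent: only (⇒) holds.

Converse. This fails: take t = 90. Both 9 ∣ 90 and 10 ∣ 90, yet 90 is not a multiple of 180 (since 90 = 0·180 + 90), so 180 ∤ 90.

Forward direction. If 180 ∣ t, write t = 180q. Since 180 = 20·9, t = 9·(20q), so 9 ∣ t; and since 180 = 18·10, t = 10·(18q), so 10 ∣ t.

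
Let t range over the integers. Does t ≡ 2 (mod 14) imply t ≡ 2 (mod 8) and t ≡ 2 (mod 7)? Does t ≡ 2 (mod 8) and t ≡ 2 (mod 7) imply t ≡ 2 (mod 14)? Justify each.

Converse. If t ≡ 2 (mod 8) and t ≡ 2 (mod 7), then by the Chinese remainder theorem t ≡ 2 (mod 56). Since 2 ≡ 2 (mod 14) and 14 ∣ 56, we get t ≡ 2 (mod 14).

Forward direction. This fails: t = 16 gives 16 ≡ 2 (mod 14) but 16 ≡ 0 (mod 8), so the conjunction on the right does not hold.

(⇒) fails; (⇐) holds.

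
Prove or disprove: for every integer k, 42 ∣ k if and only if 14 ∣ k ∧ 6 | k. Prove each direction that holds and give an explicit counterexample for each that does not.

Equivalent; both directions hold.

(→) If 42 ∣ k, write k = 42q. Since 42 = 3·14, k = 14·(3q), so 14 ∣ k; and since 42 = 7·6, k = 6·(7q), so 6 ∣ k.

(←) Suppose 14 ∣ k and 6 ∣ k. Any common multiple of 14 and 6 is a multiple of their lcm; here lcm(14, 6) = 14·6/gcd(14, 6) = 84/2 = 42, so 42 ∣ k.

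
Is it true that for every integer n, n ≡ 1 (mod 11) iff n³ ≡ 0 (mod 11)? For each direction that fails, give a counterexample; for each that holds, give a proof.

(⇒) This fails: take n = 1. Then 1 ≡ 1 (mod 11), but 1³ = 1 ≡ 1 (mod 11), not 0.

(⇐) This fails: take n = 0. Then 0³ = 0 ≡ 0 (mod 11), yet 0 ≡ 0 (mod 11), not 1.

Neither direction holds.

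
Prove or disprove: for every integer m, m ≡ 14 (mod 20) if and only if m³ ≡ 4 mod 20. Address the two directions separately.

Only the forward direction holds.

(⇐) This fails: take m = 4. Then 4³ = 64 ≡ 4 (mod 20), yet 4 ≡ 4 (mod 20), not 14.

(⇒) Suppose m ≡ 14 (mod 20). Write m = 20j + 14. Then (20j + 14)³ = 8000j³ + 16800j² + 11760j + 2744 = 20(400j³ + 840j² + 588j + 137) + 4, so m³ ≡ 4 (mod 20).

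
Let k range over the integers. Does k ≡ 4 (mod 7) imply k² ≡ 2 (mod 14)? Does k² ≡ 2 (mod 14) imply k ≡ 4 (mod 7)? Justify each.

Neither direction holds.

(⟹) This fails: take k = 11. Then 11 ≡ 4 (mod 7), but 11² = 121 ≡ 9 (mod 14), not 2.

(⟸) This fails: take k = 10. Then 10² = 100 ≡ 2 (mod 14), yet 10 ≡ 3 (mod 7), not 4.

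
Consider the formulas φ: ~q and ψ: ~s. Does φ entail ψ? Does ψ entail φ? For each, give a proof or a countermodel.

(→) This fails. Under q = F, s = T, the left side is true but the right side is false.

(←) This fails. Under q = T, s = F, the left side is false but the right side is true.

(⇒) fails and (⇐) fails.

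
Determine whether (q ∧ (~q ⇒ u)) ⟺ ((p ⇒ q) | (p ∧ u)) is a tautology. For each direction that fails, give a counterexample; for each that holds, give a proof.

(⇐) This fails. Under p = F, u = F, q = F, the left side is false but the right side is true.

(⇒) Assume the antecedent. If p is true, the antecedent forces (p = T, u = F, q = T) or (p = T, u = T, q = T), and (p ⇒ q) | (p ∧ u) holds there. If p is false, (p ⇒ q) | (p ∧ u) reduces to true regardless of the other variables. Either way (p ⇒ q) | (p ∧ u) holds.

(⇒) holds; (⇐) fails.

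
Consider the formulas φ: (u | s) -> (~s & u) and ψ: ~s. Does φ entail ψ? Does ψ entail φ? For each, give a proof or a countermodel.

Forward direction. Assume the antecedent. If s is true, the antecedent cannot hold. If s is false, ~s reduces to true regardless of the other variables. Either way ~s holds.

Converse. Assume the antecedent. If s is true, the antecedent cannot hold. If s is false, (u | s) -> (~s & u) reduces to true regardless of the other variables. Either way (u | s) -> (~s & u) holds.

The biconditional holds.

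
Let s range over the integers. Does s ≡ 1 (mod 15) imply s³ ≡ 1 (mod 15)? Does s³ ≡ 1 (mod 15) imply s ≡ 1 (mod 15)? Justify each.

Both implications hold.

[⇒] Suppose s ≡ 1 (mod 15). Write s = 15j + 1. Then (15j + 1)³ = 3375j³ + 675j² + 45j + 1 = 15(225j³ + 45j² + 3j) + 1, so s³ ≡ 1 (mod 15).

[⇐] Conversely, suppose s³ ≡ 1 (mod 15). The only residue r in {0, …, 14} with r³ ≡ 1 (mod 15) is r = 1, so s ≡ 1 (mod 15).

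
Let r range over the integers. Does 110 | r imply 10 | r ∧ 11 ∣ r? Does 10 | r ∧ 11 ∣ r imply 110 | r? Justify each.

Both directions hold.

(⇐) Suppose 10 ∣ r and 11 ∣ r. Any common multiple of 10 and 11 is a multiple of their lcm; here gcd(10, 11) = 1, so lcm(10, 11) = 10·11 = 110, so 110 ∣ r.

(⇒) If 110 ∣ r, write r = 110q. Since 110 = 11·10, r = 10·(11q), so 10 ∣ r; and since 110 = 10·11, r = 11·(10q), so 11 ∣ r.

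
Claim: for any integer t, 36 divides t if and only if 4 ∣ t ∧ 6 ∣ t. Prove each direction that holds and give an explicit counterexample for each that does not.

(⟹) If 36 ∣ t, write t = 36q. Since 36 = 9·4, t = 4·(9q), so 4 ∣ t; and since 36 = 6·6, t = 6·(6q), so 6 ∣ t.

(⟸) This fails: take t = 12. Both 4 ∣ 12 and 6 ∣ 12, yet 12 is not a multiple of 36 (since 12 = 0·36 + 12), so 36 ∤ 12.

Only the forward direction holds.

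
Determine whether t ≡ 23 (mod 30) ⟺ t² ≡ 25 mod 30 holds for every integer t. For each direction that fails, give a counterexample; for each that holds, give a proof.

(⇒) fails and (⇐) fails.

(⇒) This fails: take t = 23. Then 23 ≡ 23 (mod 30), but 23² = 529 ≡ 19 (mod 30), not 25.

(⇐) This fails: take t = 5. Then 5² = 25 ≡ 25 (mod 30), yet 5 ≡ 5 (mod 30), not 23.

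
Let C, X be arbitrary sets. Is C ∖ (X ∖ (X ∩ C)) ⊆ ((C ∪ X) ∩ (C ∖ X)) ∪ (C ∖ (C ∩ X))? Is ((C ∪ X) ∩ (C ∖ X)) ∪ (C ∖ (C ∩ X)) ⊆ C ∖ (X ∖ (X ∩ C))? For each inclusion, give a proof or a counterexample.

The sets are not equal: only the reverse inclusion holds.

Forward inclusion. This inclusion fails. Take C = {1}, X = {1}; then 1 ∈ C ∖ (X ∖ (X ∩ C)) but 1 ∉ ((C ∪ X) ∩ (C ∖ X)) ∪ (C ∖ (C ∩ X)).

Reverse inclusion. Let x ∈ ((C ∪ X) ∩ (C ∖ X)) ∪ (C ∖ (C ∩ X)). Then x ∈ C and x ∉ X, from which x ∈ C ∖ (X ∖ (X ∩ C)).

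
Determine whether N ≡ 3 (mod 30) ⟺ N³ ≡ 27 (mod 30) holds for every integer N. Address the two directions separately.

Both directions hold; the statement is true.

(⟹) Suppose N ≡ 3 (mod 30). Write N = 30j + 3. Then (30j + 3)³ = 27000j³ + 8100j² + 810j + 27 = 30(900j³ + 270j² + 27j) + 27, so N³ ≡ 27 (mod 30).

(⟸) Conversely, suppose N³ ≡ 27 (mod 30). The only residue r in {0, …, 29} with r³ ≡ 27 (mod 30) is r = 3, so N ≡ 3 (mod 30).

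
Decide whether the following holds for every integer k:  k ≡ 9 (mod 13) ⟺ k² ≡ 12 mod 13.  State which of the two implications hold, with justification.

[⇒] This fails: take k = 9. Then 9 ≡ 9 (mod 13), but 9² = 81 ≡ 3 (mod 13), not 12.

[⇐] This fails: take k = 5. Then 5² = 25 ≡ 12 (mod 13), yet 5 ≡ 5 (mod 13), not 9.

Neither implication holds.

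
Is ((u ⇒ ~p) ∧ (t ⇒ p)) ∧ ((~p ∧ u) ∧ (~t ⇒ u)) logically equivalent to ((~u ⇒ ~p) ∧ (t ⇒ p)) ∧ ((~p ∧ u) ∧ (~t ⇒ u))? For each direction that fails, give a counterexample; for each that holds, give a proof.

Both directions hold; the statement is true.

[⇐] Assume the antecedent. If u is true, the antecedent forces (u = T, t = F, p = F), and the consequent holds there. If u is false, the antecedent cannot hold. Either way the consequent holds.

[⇒] Assume the antecedent. If u is true, the antecedent forces (u = T, t = F, p = F), and the consequent holds there. If u is false, the antecedent cannot hold. Either way the consequent holds.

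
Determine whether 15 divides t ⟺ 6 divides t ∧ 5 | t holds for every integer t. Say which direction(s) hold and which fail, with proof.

The forward direction fails; the converse holds.

(⟸) Suppose 6 ∣ t and 5 ∣ t. Any common multiple of 6 and 5 is a multiple of their lcm; here gcd(6, 5) = 1, so lcm(6, 5) = 6·5 = 30, so 30 ∣ t. Since 15 ∣ 30, it follows that 15 ∣ t.

(⟹) This fails: take t = 15. Certainly 15 ∣ 15, but 6 ∤ 15.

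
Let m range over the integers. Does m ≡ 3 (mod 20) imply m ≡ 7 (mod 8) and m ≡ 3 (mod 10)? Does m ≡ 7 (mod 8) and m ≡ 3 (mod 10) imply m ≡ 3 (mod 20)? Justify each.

(⇒) This fails: m = 3 gives 3 ≡ 3 (mod 20) but 3 ≡ 3 (mod 8), so the conjunction on the right does not hold.

(⇐) Conversely, if m ≡ 7 (mod 8) and m ≡ 3 (mod 10), then by the Chinese remainder theorem m ≡ 23 (mod 40). Since 23 ≡ 3 (mod 20) and 20 ∣ 40, we get m ≡ 3 (mod 20).

Only the reverse direction holds.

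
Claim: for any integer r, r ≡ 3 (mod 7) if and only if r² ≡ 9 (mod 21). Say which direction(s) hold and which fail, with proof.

Forward direction. This fails: take r = 10. Then 10 ≡ 3 (mod 7), but 10² = 100 ≡ 16 (mod 21), not 9.

Converse. This fails: take r = 18. Then 18² = 324 ≡ 9 (mod 21), yet 18 ≡ 4 (mod 7), not 3.

(⇒) fails and (⇐) fails.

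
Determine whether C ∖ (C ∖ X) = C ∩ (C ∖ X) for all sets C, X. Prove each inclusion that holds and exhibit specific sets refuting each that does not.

(⟹) This inclusion fails. Take C = {1}, X = {1}; then 1 ∈ C ∖ (C ∖ X) but 1 ∉ C ∩ (C ∖ X).

(⟸) This inclusion fails. Take C = {1}, X = ∅; then 1 ∈ C ∩ (C ∖ X) but 1 ∉ C ∖ (C ∖ X).

(⊆) fails and (⊇) fails.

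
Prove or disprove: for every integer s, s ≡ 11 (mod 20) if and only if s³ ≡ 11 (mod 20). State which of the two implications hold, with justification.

Both implications hold.

(⇒) Suppose s ≡ 11 (mod 20). Write s = 20j + 11. Then (20j + 11)³ = 8000j³ + 13200j² + 7260j + 1331 = 20(400j³ + 660j² + 363j + 66) + 11, so s³ ≡ 11 (mod 20).

(⇐) Conversely, suppose s³ ≡ 11 (mod 20). The only residue r in {0, …, 19} with r³ ≡ 11 (mod 20) is r = 11, so s ≡ 11 (mod 20).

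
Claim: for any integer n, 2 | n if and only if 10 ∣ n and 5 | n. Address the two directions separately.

(⇒) This fails: take n = 2. Certainly 2 ∣ 2, but 10 ∤ 2.

(⇐) Suppose 10 ∣ n and 5 ∣ n. Any common multiple of 10 and 5 is a multiple of their lcm; here lcm(10, 5) = 10·5/gcd(10, 5) = 50/5 = 10, so 10 ∣ n. Since 2 ∣ 10, it follows that 2 ∣ n.

Only the converse holds.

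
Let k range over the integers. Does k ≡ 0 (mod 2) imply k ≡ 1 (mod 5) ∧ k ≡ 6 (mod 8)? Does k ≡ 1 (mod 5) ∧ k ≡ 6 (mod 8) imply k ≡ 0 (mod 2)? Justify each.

(→) This fails: k = 0 gives 0 ≡ 0 (mod 2) but 0 ≡ 0 (mod 5), so the conjunction on the right does not hold.

(←) Conversely, if k ≡ 1 (mod 5) and k ≡ 6 (mod 8), then by the Chinese remainder theorem k ≡ 6 (mod 40). Since 6 ≡ 0 (mod 2) and 2 ∣ 40, we get k ≡ 0 (mod 2).

Only the reverse direction holds.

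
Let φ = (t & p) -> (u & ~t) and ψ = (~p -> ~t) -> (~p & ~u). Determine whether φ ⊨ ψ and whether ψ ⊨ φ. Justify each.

Only the reverse direction holds.

[⇒] This fails. Under t = F, p = T, u = F, the left side is true but the right side is false.

[⇐] Assume the antecedent. If t is true, the antecedent forces (t = T, p = F, u = F) or (t = T, p = F, u = T), and (t & p) -> (u & ~t) holds there. If t is false, (t & p) -> (u & ~t) reduces to true regardless of the other variables. Either way (t & p) -> (u & ~t) holds.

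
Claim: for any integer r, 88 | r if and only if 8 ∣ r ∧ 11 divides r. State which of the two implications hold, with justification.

(→) If 88 ∣ r, write r = 88q. Since 88 = 11·8, r = 8·(11q), so 8 ∣ r; and since 88 = 8·11, r = 11·(8q), so 11 ∣ r.

(←) Suppose 8 ∣ r and 11 ∣ r. Any common multiple of 8 and 11 is a multiple of their lcm; here gcd(8, 11) = 1, so lcm(8, 11) = 8·11 = 88, so 88 ∣ r.

Both directions hold.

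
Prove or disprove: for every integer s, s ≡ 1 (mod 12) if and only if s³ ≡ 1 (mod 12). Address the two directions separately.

The biconditional holds.

(←) For the converse, argue contrapositively. If s ≢ 1 (mod 12), then s is congruent to one of 0, 2, 3, 4, 5, 6, 7, 8, 9, 10, 11 modulo 12, and these give s³ ≡ 0, 8, 3, 4, 5, 0, 7, 8, 9, 4, 11 respectively — never 1.

(→) Suppose s ≡ 1 (mod 12). Write s = 12j + 1. Then (12j + 1)³ = 1728j³ + 432j² + 36j + 1 = 12(144j³ + 36j² + 3j) + 1, so s³ ≡ 1 (mod 12).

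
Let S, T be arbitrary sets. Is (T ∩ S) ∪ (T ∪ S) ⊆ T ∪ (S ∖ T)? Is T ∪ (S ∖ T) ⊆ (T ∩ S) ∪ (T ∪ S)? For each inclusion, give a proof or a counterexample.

The two sets are equal.

Forward inclusion. Let x ∈ (T ∩ S) ∪ (T ∪ S). Then either x ∈ S and x ∉ T; or x ∈ T and x ∉ S; or x ∈ S ∩ T. In each case x ∈ T ∪ (S ∖ T), so (T ∩ S) ∪ (T ∪ S) ⊆ T ∪ (S ∖ T).

Reverse inclusion. Let x ∈ T ∪ (S ∖ T). Then either x ∈ S and x ∉ T; or x ∈ T and x ∉ S; or x ∈ S ∩ T. In each case x ∈ (T ∩ S) ∪ (T ∪ S), so T ∪ (S ∖ T) ⊆ (T ∩ S) ∪ (T ∪ S).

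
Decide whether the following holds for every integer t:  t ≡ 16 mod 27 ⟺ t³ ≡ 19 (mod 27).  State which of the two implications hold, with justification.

(⇒) holds; (⇐) fails.

[⇐] This fails: take t = 7. Then 7³ = 343 ≡ 19 (mod 27), yet 7 ≡ 7 (mod 27), not 16.

[⇒] Suppose t ≡ 16 mod 27. Write t = 27j + 16. Then (27j + 16)³ = 19683j³ + 34992j² + 20736j + 4096 = 27(729j³ + 1296j² + 768j + 151) + 19, so t³ ≡ 19 (mod 27).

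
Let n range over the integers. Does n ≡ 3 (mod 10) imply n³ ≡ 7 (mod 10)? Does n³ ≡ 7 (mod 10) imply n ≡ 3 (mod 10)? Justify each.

(⟹) Suppose n ≡ 3 (mod 10). Write n = 10j + 3. Then (10j + 3)³ = 1000j³ + 900j² + 270j + 27 = 10(100j³ + 90j² + 27j + 2) + 7, so n³ ≡ 7 (mod 10).

(⟸) Conversely, suppose n³ ≡ 7 (mod 10). The only residue r in {0, …, 9} with r³ ≡ 7 (mod 10) is r = 3, so n ≡ 3 (mod 10).

Both directions hold.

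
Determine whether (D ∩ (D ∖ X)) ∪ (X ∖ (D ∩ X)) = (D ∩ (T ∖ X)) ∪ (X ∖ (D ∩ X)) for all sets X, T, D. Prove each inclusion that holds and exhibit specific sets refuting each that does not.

Forward inclusion. This inclusion fails. Take X = ∅, T = ∅, D = {1}; then 1 ∈ (D ∩ (D ∖ X)) ∪ (X ∖ (D ∩ X)) but 1 ∉ (D ∩ (T ∖ X)) ∪ (X ∖ (D ∩ X)).

Reverse inclusion. Let x ∈ (D ∩ (T ∖ X)) ∪ (X ∖ (D ∩ X)). Then either x ∈ X and x ∉ T, D; or x ∈ X ∩ T and x ∉ D; or x ∈ T ∩ D and x ∉ X. In each case x ∈ (D ∩ (D ∖ X)) ∪ (X ∖ (D ∩ X)), so (D ∩ (T ∖ X)) ∪ (X ∖ (D ∩ X)) ⊆ (D ∩ (D ∖ X)) ∪ (X ∖ (D ∩ X)).

Only the reverse inclusion holds.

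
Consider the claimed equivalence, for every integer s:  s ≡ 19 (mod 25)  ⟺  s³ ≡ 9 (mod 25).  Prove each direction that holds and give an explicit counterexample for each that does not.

Both directions hold.

(⟹) Suppose s ≡ 19 (mod 25). Write s = 25j + 19. Then (25j + 19)³ = 15625j³ + 35625j² + 27075j + 6859 = 25(625j³ + 1425j² + 1083j + 274) + 9, so s³ ≡ 9 (mod 25).

(⟸) Conversely, suppose s³ ≡ 9 (mod 25). The only residue r in {0, …, 24} with r³ ≡ 9 (mod 25) is r = 19, so s ≡ 19 (mod 25).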